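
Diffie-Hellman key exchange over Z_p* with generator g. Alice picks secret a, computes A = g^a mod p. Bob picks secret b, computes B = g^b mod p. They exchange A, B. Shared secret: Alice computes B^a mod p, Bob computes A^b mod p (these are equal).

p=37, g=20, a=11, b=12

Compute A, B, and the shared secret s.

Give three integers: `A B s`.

A = 20^11 mod 37  (bits of 11 = 1011)
  bit 0 = 1: r = r^2 * 20 mod 37 = 1^2 * 20 = 1*20 = 20
  bit 1 = 0: r = r^2 mod 37 = 20^2 = 30
  bit 2 = 1: r = r^2 * 20 mod 37 = 30^2 * 20 = 12*20 = 18
  bit 3 = 1: r = r^2 * 20 mod 37 = 18^2 * 20 = 28*20 = 5
  -> A = 5
B = 20^12 mod 37  (bits of 12 = 1100)
  bit 0 = 1: r = r^2 * 20 mod 37 = 1^2 * 20 = 1*20 = 20
  bit 1 = 1: r = r^2 * 20 mod 37 = 20^2 * 20 = 30*20 = 8
  bit 2 = 0: r = r^2 mod 37 = 8^2 = 27
  bit 3 = 0: r = r^2 mod 37 = 27^2 = 26
  -> B = 26
s = B^a = 26^11 mod 37  (bits of 11 = 1011)
  bit 0 = 1: r = r^2 * 26 mod 37 = 1^2 * 26 = 1*26 = 26
  bit 1 = 0: r = r^2 mod 37 = 26^2 = 10
  bit 2 = 1: r = r^2 * 26 mod 37 = 10^2 * 26 = 26*26 = 10
  bit 3 = 1: r = r^2 * 26 mod 37 = 10^2 * 26 = 26*26 = 10
  -> s = B^a = 10

Answer: 5 26 10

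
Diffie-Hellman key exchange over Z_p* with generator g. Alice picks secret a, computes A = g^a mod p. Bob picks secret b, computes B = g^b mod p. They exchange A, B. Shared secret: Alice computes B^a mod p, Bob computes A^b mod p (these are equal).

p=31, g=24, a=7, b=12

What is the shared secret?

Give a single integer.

Answer: 8

Derivation:
A = 24^7 mod 31  (bits of 7 = 111)
  bit 0 = 1: r = r^2 * 24 mod 31 = 1^2 * 24 = 1*24 = 24
  bit 1 = 1: r = r^2 * 24 mod 31 = 24^2 * 24 = 18*24 = 29
  bit 2 = 1: r = r^2 * 24 mod 31 = 29^2 * 24 = 4*24 = 3
  -> A = 3
B = 24^12 mod 31  (bits of 12 = 1100)
  bit 0 = 1: r = r^2 * 24 mod 31 = 1^2 * 24 = 1*24 = 24
  bit 1 = 1: r = r^2 * 24 mod 31 = 24^2 * 24 = 18*24 = 29
  bit 2 = 0: r = r^2 mod 31 = 29^2 = 4
  bit 3 = 0: r = r^2 mod 31 = 4^2 = 16
  -> B = 16
s = B^a = 16^7 mod 31  (bits of 7 = 111)
  bit 0 = 1: r = r^2 * 16 mod 31 = 1^2 * 16 = 1*16 = 16
  bit 1 = 1: r = r^2 * 16 mod 31 = 16^2 * 16 = 8*16 = 4
  bit 2 = 1: r = r^2 * 16 mod 31 = 4^2 * 16 = 16*16 = 8
  -> s = B^a = 8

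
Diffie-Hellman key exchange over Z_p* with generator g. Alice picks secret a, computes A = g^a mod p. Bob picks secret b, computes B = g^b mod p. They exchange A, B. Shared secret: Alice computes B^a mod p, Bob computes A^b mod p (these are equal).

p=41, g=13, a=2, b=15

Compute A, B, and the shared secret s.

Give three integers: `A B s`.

A = 13^2 mod 41  (bits of 2 = 10)
  bit 0 = 1: r = r^2 * 13 mod 41 = 1^2 * 13 = 1*13 = 13
  bit 1 = 0: r = r^2 mod 41 = 13^2 = 5
  -> A = 5
B = 13^15 mod 41  (bits of 15 = 1111)
  bit 0 = 1: r = r^2 * 13 mod 41 = 1^2 * 13 = 1*13 = 13
  bit 1 = 1: r = r^2 * 13 mod 41 = 13^2 * 13 = 5*13 = 24
  bit 2 = 1: r = r^2 * 13 mod 41 = 24^2 * 13 = 2*13 = 26
  bit 3 = 1: r = r^2 * 13 mod 41 = 26^2 * 13 = 20*13 = 14
  -> B = 14
s = B^a = 14^2 mod 41  (bits of 2 = 10)
  bit 0 = 1: r = r^2 * 14 mod 41 = 1^2 * 14 = 1*14 = 14
  bit 1 = 0: r = r^2 mod 41 = 14^2 = 32
  -> s = B^a = 32

Answer: 5 14 32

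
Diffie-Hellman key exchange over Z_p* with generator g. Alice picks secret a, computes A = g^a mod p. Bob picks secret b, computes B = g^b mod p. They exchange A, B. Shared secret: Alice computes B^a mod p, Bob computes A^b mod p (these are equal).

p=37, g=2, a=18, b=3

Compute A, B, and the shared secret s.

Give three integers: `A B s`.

A = 2^18 mod 37  (bits of 18 = 10010)
  bit 0 = 1: r = r^2 * 2 mod 37 = 1^2 * 2 = 1*2 = 2
  bit 1 = 0: r = r^2 mod 37 = 2^2 = 4
  bit 2 = 0: r = r^2 mod 37 = 4^2 = 16
  bit 3 = 1: r = r^2 * 2 mod 37 = 16^2 * 2 = 34*2 = 31
  bit 4 = 0: r = r^2 mod 37 = 31^2 = 36
  -> A = 36
B = 2^3 mod 37  (bits of 3 = 11)
  bit 0 = 1: r = r^2 * 2 mod 37 = 1^2 * 2 = 1*2 = 2
  bit 1 = 1: r = r^2 * 2 mod 37 = 2^2 * 2 = 4*2 = 8
  -> B = 8
s = B^a = 8^18 mod 37  (bits of 18 = 10010)
  bit 0 = 1: r = r^2 * 8 mod 37 = 1^2 * 8 = 1*8 = 8
  bit 1 = 0: r = r^2 mod 37 = 8^2 = 27
  bit 2 = 0: r = r^2 mod 37 = 27^2 = 26
  bit 3 = 1: r = r^2 * 8 mod 37 = 26^2 * 8 = 10*8 = 6
  bit 4 = 0: r = r^2 mod 37 = 6^2 = 36
  -> s = B^a = 36

Answer: 36 8 36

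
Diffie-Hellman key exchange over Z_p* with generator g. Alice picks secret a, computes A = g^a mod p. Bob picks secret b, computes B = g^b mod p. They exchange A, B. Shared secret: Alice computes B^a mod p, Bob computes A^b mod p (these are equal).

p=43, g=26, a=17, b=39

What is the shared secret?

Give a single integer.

A = 26^17 mod 43  (bits of 17 = 10001)
  bit 0 = 1: r = r^2 * 26 mod 43 = 1^2 * 26 = 1*26 = 26
  bit 1 = 0: r = r^2 mod 43 = 26^2 = 31
  bit 2 = 0: r = r^2 mod 43 = 31^2 = 15
  bit 3 = 0: r = r^2 mod 43 = 15^2 = 10
  bit 4 = 1: r = r^2 * 26 mod 43 = 10^2 * 26 = 14*26 = 20
  -> A = 20
B = 26^39 mod 43  (bits of 39 = 100111)
  bit 0 = 1: r = r^2 * 26 mod 43 = 1^2 * 26 = 1*26 = 26
  bit 1 = 0: r = r^2 mod 43 = 26^2 = 31
  bit 2 = 0: r = r^2 mod 43 = 31^2 = 15
  bit 3 = 1: r = r^2 * 26 mod 43 = 15^2 * 26 = 10*26 = 2
  bit 4 = 1: r = r^2 * 26 mod 43 = 2^2 * 26 = 4*26 = 18
  bit 5 = 1: r = r^2 * 26 mod 43 = 18^2 * 26 = 23*26 = 39
  -> B = 39
s = B^a = 39^17 mod 43  (bits of 17 = 10001)
  bit 0 = 1: r = r^2 * 39 mod 43 = 1^2 * 39 = 1*39 = 39
  bit 1 = 0: r = r^2 mod 43 = 39^2 = 16
  bit 2 = 0: r = r^2 mod 43 = 16^2 = 41
  bit 3 = 0: r = r^2 mod 43 = 41^2 = 4
  bit 4 = 1: r = r^2 * 39 mod 43 = 4^2 * 39 = 16*39 = 22
  -> s = B^a = 22

Answer: 22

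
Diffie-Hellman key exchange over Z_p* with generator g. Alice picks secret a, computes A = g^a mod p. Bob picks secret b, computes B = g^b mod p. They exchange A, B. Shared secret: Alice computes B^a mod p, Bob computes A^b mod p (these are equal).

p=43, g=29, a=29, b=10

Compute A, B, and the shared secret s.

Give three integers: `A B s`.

A = 29^29 mod 43  (bits of 29 = 11101)
  bit 0 = 1: r = r^2 * 29 mod 43 = 1^2 * 29 = 1*29 = 29
  bit 1 = 1: r = r^2 * 29 mod 43 = 29^2 * 29 = 24*29 = 8
  bit 2 = 1: r = r^2 * 29 mod 43 = 8^2 * 29 = 21*29 = 7
  bit 3 = 0: r = r^2 mod 43 = 7^2 = 6
  bit 4 = 1: r = r^2 * 29 mod 43 = 6^2 * 29 = 36*29 = 12
  -> A = 12
B = 29^10 mod 43  (bits of 10 = 1010)
  bit 0 = 1: r = r^2 * 29 mod 43 = 1^2 * 29 = 1*29 = 29
  bit 1 = 0: r = r^2 mod 43 = 29^2 = 24
  bit 2 = 1: r = r^2 * 29 mod 43 = 24^2 * 29 = 17*29 = 20
  bit 3 = 0: r = r^2 mod 43 = 20^2 = 13
  -> B = 13
s = B^a = 13^29 mod 43  (bits of 29 = 11101)
  bit 0 = 1: r = r^2 * 13 mod 43 = 1^2 * 13 = 1*13 = 13
  bit 1 = 1: r = r^2 * 13 mod 43 = 13^2 * 13 = 40*13 = 4
  bit 2 = 1: r = r^2 * 13 mod 43 = 4^2 * 13 = 16*13 = 36
  bit 3 = 0: r = r^2 mod 43 = 36^2 = 6
  bit 4 = 1: r = r^2 * 13 mod 43 = 6^2 * 13 = 36*13 = 38
  -> s = B^a = 38

Answer: 12 13 38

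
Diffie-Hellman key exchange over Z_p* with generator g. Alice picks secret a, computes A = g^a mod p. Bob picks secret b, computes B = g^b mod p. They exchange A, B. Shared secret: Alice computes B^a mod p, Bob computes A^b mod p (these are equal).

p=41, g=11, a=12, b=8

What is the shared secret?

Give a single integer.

A = 11^12 mod 41  (bits of 12 = 1100)
  bit 0 = 1: r = r^2 * 11 mod 41 = 1^2 * 11 = 1*11 = 11
  bit 1 = 1: r = r^2 * 11 mod 41 = 11^2 * 11 = 39*11 = 19
  bit 2 = 0: r = r^2 mod 41 = 19^2 = 33
  bit 3 = 0: r = r^2 mod 41 = 33^2 = 23
  -> A = 23
B = 11^8 mod 41  (bits of 8 = 1000)
  bit 0 = 1: r = r^2 * 11 mod 41 = 1^2 * 11 = 1*11 = 11
  bit 1 = 0: r = r^2 mod 41 = 11^2 = 39
  bit 2 = 0: r = r^2 mod 41 = 39^2 = 4
  bit 3 = 0: r = r^2 mod 41 = 4^2 = 16
  -> B = 16
s = B^a = 16^12 mod 41  (bits of 12 = 1100)
  bit 0 = 1: r = r^2 * 16 mod 41 = 1^2 * 16 = 1*16 = 16
  bit 1 = 1: r = r^2 * 16 mod 41 = 16^2 * 16 = 10*16 = 37
  bit 2 = 0: r = r^2 mod 41 = 37^2 = 16
  bit 3 = 0: r = r^2 mod 41 = 16^2 = 10
  -> s = B^a = 10

Answer: 10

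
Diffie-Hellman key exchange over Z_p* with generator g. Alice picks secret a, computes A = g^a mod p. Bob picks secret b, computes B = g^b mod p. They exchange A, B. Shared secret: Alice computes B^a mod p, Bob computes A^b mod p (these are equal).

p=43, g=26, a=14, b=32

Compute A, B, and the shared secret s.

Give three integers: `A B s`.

A = 26^14 mod 43  (bits of 14 = 1110)
  bit 0 = 1: r = r^2 * 26 mod 43 = 1^2 * 26 = 1*26 = 26
  bit 1 = 1: r = r^2 * 26 mod 43 = 26^2 * 26 = 31*26 = 32
  bit 2 = 1: r = r^2 * 26 mod 43 = 32^2 * 26 = 35*26 = 7
  bit 3 = 0: r = r^2 mod 43 = 7^2 = 6
  -> A = 6
B = 26^32 mod 43  (bits of 32 = 100000)
  bit 0 = 1: r = r^2 * 26 mod 43 = 1^2 * 26 = 1*26 = 26
  bit 1 = 0: r = r^2 mod 43 = 26^2 = 31
  bit 2 = 0: r = r^2 mod 43 = 31^2 = 15
  bit 3 = 0: r = r^2 mod 43 = 15^2 = 10
  bit 4 = 0: r = r^2 mod 43 = 10^2 = 14
  bit 5 = 0: r = r^2 mod 43 = 14^2 = 24
  -> B = 24
s = B^a = 24^14 mod 43  (bits of 14 = 1110)
  bit 0 = 1: r = r^2 * 24 mod 43 = 1^2 * 24 = 1*24 = 24
  bit 1 = 1: r = r^2 * 24 mod 43 = 24^2 * 24 = 17*24 = 21
  bit 2 = 1: r = r^2 * 24 mod 43 = 21^2 * 24 = 11*24 = 6
  bit 3 = 0: r = r^2 mod 43 = 6^2 = 36
  -> s = B^a = 36

Answer: 6 24 36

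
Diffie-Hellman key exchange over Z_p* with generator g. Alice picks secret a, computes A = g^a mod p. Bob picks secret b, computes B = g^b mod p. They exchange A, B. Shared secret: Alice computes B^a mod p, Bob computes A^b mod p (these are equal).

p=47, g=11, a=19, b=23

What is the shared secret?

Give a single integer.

A = 11^19 mod 47  (bits of 19 = 10011)
  bit 0 = 1: r = r^2 * 11 mod 47 = 1^2 * 11 = 1*11 = 11
  bit 1 = 0: r = r^2 mod 47 = 11^2 = 27
  bit 2 = 0: r = r^2 mod 47 = 27^2 = 24
  bit 3 = 1: r = r^2 * 11 mod 47 = 24^2 * 11 = 12*11 = 38
  bit 4 = 1: r = r^2 * 11 mod 47 = 38^2 * 11 = 34*11 = 45
  -> A = 45
B = 11^23 mod 47  (bits of 23 = 10111)
  bit 0 = 1: r = r^2 * 11 mod 47 = 1^2 * 11 = 1*11 = 11
  bit 1 = 0: r = r^2 mod 47 = 11^2 = 27
  bit 2 = 1: r = r^2 * 11 mod 47 = 27^2 * 11 = 24*11 = 29
  bit 3 = 1: r = r^2 * 11 mod 47 = 29^2 * 11 = 42*11 = 39
  bit 4 = 1: r = r^2 * 11 mod 47 = 39^2 * 11 = 17*11 = 46
  -> B = 46
s = B^a = 46^19 mod 47  (bits of 19 = 10011)
  bit 0 = 1: r = r^2 * 46 mod 47 = 1^2 * 46 = 1*46 = 46
  bit 1 = 0: r = r^2 mod 47 = 46^2 = 1
  bit 2 = 0: r = r^2 mod 47 = 1^2 = 1
  bit 3 = 1: r = r^2 * 46 mod 47 = 1^2 * 46 = 1*46 = 46
  bit 4 = 1: r = r^2 * 46 mod 47 = 46^2 * 46 = 1*46 = 46
  -> s = B^a = 46

Answer: 46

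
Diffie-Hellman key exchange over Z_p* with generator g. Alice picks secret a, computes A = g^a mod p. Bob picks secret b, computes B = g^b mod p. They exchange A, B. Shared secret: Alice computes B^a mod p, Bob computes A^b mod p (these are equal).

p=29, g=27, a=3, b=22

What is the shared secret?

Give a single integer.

A = 27^3 mod 29  (bits of 3 = 11)
  bit 0 = 1: r = r^2 * 27 mod 29 = 1^2 * 27 = 1*27 = 27
  bit 1 = 1: r = r^2 * 27 mod 29 = 27^2 * 27 = 4*27 = 21
  -> A = 21
B = 27^22 mod 29  (bits of 22 = 10110)
  bit 0 = 1: r = r^2 * 27 mod 29 = 1^2 * 27 = 1*27 = 27
  bit 1 = 0: r = r^2 mod 29 = 27^2 = 4
  bit 2 = 1: r = r^2 * 27 mod 29 = 4^2 * 27 = 16*27 = 26
  bit 3 = 1: r = r^2 * 27 mod 29 = 26^2 * 27 = 9*27 = 11
  bit 4 = 0: r = r^2 mod 29 = 11^2 = 5
  -> B = 5
s = B^a = 5^3 mod 29  (bits of 3 = 11)
  bit 0 = 1: r = r^2 * 5 mod 29 = 1^2 * 5 = 1*5 = 5
  bit 1 = 1: r = r^2 * 5 mod 29 = 5^2 * 5 = 25*5 = 9
  -> s = B^a = 9

Answer: 9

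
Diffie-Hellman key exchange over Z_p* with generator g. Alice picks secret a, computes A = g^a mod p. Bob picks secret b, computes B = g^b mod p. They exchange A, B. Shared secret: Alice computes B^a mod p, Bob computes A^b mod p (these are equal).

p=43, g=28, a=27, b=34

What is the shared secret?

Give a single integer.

Answer: 4

Derivation:
A = 28^27 mod 43  (bits of 27 = 11011)
  bit 0 = 1: r = r^2 * 28 mod 43 = 1^2 * 28 = 1*28 = 28
  bit 1 = 1: r = r^2 * 28 mod 43 = 28^2 * 28 = 10*28 = 22
  bit 2 = 0: r = r^2 mod 43 = 22^2 = 11
  bit 3 = 1: r = r^2 * 28 mod 43 = 11^2 * 28 = 35*28 = 34
  bit 4 = 1: r = r^2 * 28 mod 43 = 34^2 * 28 = 38*28 = 32
  -> A = 32
B = 28^34 mod 43  (bits of 34 = 100010)
  bit 0 = 1: r = r^2 * 28 mod 43 = 1^2 * 28 = 1*28 = 28
  bit 1 = 0: r = r^2 mod 43 = 28^2 = 10
  bit 2 = 0: r = r^2 mod 43 = 10^2 = 14
  bit 3 = 0: r = r^2 mod 43 = 14^2 = 24
  bit 4 = 1: r = r^2 * 28 mod 43 = 24^2 * 28 = 17*28 = 3
  bit 5 = 0: r = r^2 mod 43 = 3^2 = 9
  -> B = 9
s = B^a = 9^27 mod 43  (bits of 27 = 11011)
  bit 0 = 1: r = r^2 * 9 mod 43 = 1^2 * 9 = 1*9 = 9
  bit 1 = 1: r = r^2 * 9 mod 43 = 9^2 * 9 = 38*9 = 41
  bit 2 = 0: r = r^2 mod 43 = 41^2 = 4
  bit 3 = 1: r = r^2 * 9 mod 43 = 4^2 * 9 = 16*9 = 15
  bit 4 = 1: r = r^2 * 9 mod 43 = 15^2 * 9 = 10*9 = 4
  -> s = B^a = 4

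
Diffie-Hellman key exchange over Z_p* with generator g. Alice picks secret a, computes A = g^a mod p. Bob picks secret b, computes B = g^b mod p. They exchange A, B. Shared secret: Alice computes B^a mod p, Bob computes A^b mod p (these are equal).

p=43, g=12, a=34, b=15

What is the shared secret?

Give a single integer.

Answer: 21

Derivation:
A = 12^34 mod 43  (bits of 34 = 100010)
  bit 0 = 1: r = r^2 * 12 mod 43 = 1^2 * 12 = 1*12 = 12
  bit 1 = 0: r = r^2 mod 43 = 12^2 = 15
  bit 2 = 0: r = r^2 mod 43 = 15^2 = 10
  bit 3 = 0: r = r^2 mod 43 = 10^2 = 14
  bit 4 = 1: r = r^2 * 12 mod 43 = 14^2 * 12 = 24*12 = 30
  bit 5 = 0: r = r^2 mod 43 = 30^2 = 40
  -> A = 40
B = 12^15 mod 43  (bits of 15 = 1111)
  bit 0 = 1: r = r^2 * 12 mod 43 = 1^2 * 12 = 1*12 = 12
  bit 1 = 1: r = r^2 * 12 mod 43 = 12^2 * 12 = 15*12 = 8
  bit 2 = 1: r = r^2 * 12 mod 43 = 8^2 * 12 = 21*12 = 37
  bit 3 = 1: r = r^2 * 12 mod 43 = 37^2 * 12 = 36*12 = 2
  -> B = 2
s = B^a = 2^34 mod 43  (bits of 34 = 100010)
  bit 0 = 1: r = r^2 * 2 mod 43 = 1^2 * 2 = 1*2 = 2
  bit 1 = 0: r = r^2 mod 43 = 2^2 = 4
  bit 2 = 0: r = r^2 mod 43 = 4^2 = 16
  bit 3 = 0: r = r^2 mod 43 = 16^2 = 41
  bit 4 = 1: r = r^2 * 2 mod 43 = 41^2 * 2 = 4*2 = 8
  bit 5 = 0: r = r^2 mod 43 = 8^2 = 21
  -> s = B^a = 21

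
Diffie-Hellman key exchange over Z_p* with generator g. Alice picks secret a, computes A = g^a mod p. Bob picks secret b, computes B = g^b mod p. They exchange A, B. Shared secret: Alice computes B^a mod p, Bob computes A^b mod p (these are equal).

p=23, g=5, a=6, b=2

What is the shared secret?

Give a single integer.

Answer: 18

Derivation:
A = 5^6 mod 23  (bits of 6 = 110)
  bit 0 = 1: r = r^2 * 5 mod 23 = 1^2 * 5 = 1*5 = 5
  bit 1 = 1: r = r^2 * 5 mod 23 = 5^2 * 5 = 2*5 = 10
  bit 2 = 0: r = r^2 mod 23 = 10^2 = 8
  -> A = 8
B = 5^2 mod 23  (bits of 2 = 10)
  bit 0 = 1: r = r^2 * 5 mod 23 = 1^2 * 5 = 1*5 = 5
  bit 1 = 0: r = r^2 mod 23 = 5^2 = 2
  -> B = 2
s = B^a = 2^6 mod 23  (bits of 6 = 110)
  bit 0 = 1: r = r^2 * 2 mod 23 = 1^2 * 2 = 1*2 = 2
  bit 1 = 1: r = r^2 * 2 mod 23 = 2^2 * 2 = 4*2 = 8
  bit 2 = 0: r = r^2 mod 23 = 8^2 = 18
  -> s = B^a = 18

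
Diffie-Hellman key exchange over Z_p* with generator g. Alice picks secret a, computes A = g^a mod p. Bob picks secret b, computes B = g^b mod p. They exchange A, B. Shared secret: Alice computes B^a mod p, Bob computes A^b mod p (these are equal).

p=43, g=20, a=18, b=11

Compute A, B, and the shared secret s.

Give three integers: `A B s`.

Answer: 21 18 35

Derivation:
A = 20^18 mod 43  (bits of 18 = 10010)
  bit 0 = 1: r = r^2 * 20 mod 43 = 1^2 * 20 = 1*20 = 20
  bit 1 = 0: r = r^2 mod 43 = 20^2 = 13
  bit 2 = 0: r = r^2 mod 43 = 13^2 = 40
  bit 3 = 1: r = r^2 * 20 mod 43 = 40^2 * 20 = 9*20 = 8
  bit 4 = 0: r = r^2 mod 43 = 8^2 = 21
  -> A = 21
B = 20^11 mod 43  (bits of 11 = 1011)
  bit 0 = 1: r = r^2 * 20 mod 43 = 1^2 * 20 = 1*20 = 20
  bit 1 = 0: r = r^2 mod 43 = 20^2 = 13
  bit 2 = 1: r = r^2 * 20 mod 43 = 13^2 * 20 = 40*20 = 26
  bit 3 = 1: r = r^2 * 20 mod 43 = 26^2 * 20 = 31*20 = 18
  -> B = 18
s = B^a = 18^18 mod 43  (bits of 18 = 10010)
  bit 0 = 1: r = r^2 * 18 mod 43 = 1^2 * 18 = 1*18 = 18
  bit 1 = 0: r = r^2 mod 43 = 18^2 = 23
  bit 2 = 0: r = r^2 mod 43 = 23^2 = 13
  bit 3 = 1: r = r^2 * 18 mod 43 = 13^2 * 18 = 40*18 = 32
  bit 4 = 0: r = r^2 mod 43 = 32^2 = 35
  -> s = B^a = 35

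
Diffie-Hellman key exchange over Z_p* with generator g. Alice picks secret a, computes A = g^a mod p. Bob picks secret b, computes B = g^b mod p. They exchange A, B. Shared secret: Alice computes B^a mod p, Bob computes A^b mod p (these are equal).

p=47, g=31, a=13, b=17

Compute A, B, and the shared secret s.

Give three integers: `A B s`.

A = 31^13 mod 47  (bits of 13 = 1101)
  bit 0 = 1: r = r^2 * 31 mod 47 = 1^2 * 31 = 1*31 = 31
  bit 1 = 1: r = r^2 * 31 mod 47 = 31^2 * 31 = 21*31 = 40
  bit 2 = 0: r = r^2 mod 47 = 40^2 = 2
  bit 3 = 1: r = r^2 * 31 mod 47 = 2^2 * 31 = 4*31 = 30
  -> A = 30
B = 31^17 mod 47  (bits of 17 = 10001)
  bit 0 = 1: r = r^2 * 31 mod 47 = 1^2 * 31 = 1*31 = 31
  bit 1 = 0: r = r^2 mod 47 = 31^2 = 21
  bit 2 = 0: r = r^2 mod 47 = 21^2 = 18
  bit 3 = 0: r = r^2 mod 47 = 18^2 = 42
  bit 4 = 1: r = r^2 * 31 mod 47 = 42^2 * 31 = 25*31 = 23
  -> B = 23
s = B^a = 23^13 mod 47  (bits of 13 = 1101)
  bit 0 = 1: r = r^2 * 23 mod 47 = 1^2 * 23 = 1*23 = 23
  bit 1 = 1: r = r^2 * 23 mod 47 = 23^2 * 23 = 12*23 = 41
  bit 2 = 0: r = r^2 mod 47 = 41^2 = 36
  bit 3 = 1: r = r^2 * 23 mod 47 = 36^2 * 23 = 27*23 = 10
  -> s = B^a = 10

Answer: 30 23 10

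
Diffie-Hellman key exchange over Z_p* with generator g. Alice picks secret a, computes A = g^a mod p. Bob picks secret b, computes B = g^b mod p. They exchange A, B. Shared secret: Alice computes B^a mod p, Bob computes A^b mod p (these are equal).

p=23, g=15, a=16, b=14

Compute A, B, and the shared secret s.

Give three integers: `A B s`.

Answer: 16 6 2

Derivation:
A = 15^16 mod 23  (bits of 16 = 10000)
  bit 0 = 1: r = r^2 * 15 mod 23 = 1^2 * 15 = 1*15 = 15
  bit 1 = 0: r = r^2 mod 23 = 15^2 = 18
  bit 2 = 0: r = r^2 mod 23 = 18^2 = 2
  bit 3 = 0: r = r^2 mod 23 = 2^2 = 4
  bit 4 = 0: r = r^2 mod 23 = 4^2 = 16
  -> A = 16
B = 15^14 mod 23  (bits of 14 = 1110)
  bit 0 = 1: r = r^2 * 15 mod 23 = 1^2 * 15 = 1*15 = 15
  bit 1 = 1: r = r^2 * 15 mod 23 = 15^2 * 15 = 18*15 = 17
  bit 2 = 1: r = r^2 * 15 mod 23 = 17^2 * 15 = 13*15 = 11
  bit 3 = 0: r = r^2 mod 23 = 11^2 = 6
  -> B = 6
s = B^a = 6^16 mod 23  (bits of 16 = 10000)
  bit 0 = 1: r = r^2 * 6 mod 23 = 1^2 * 6 = 1*6 = 6
  bit 1 = 0: r = r^2 mod 23 = 6^2 = 13
  bit 2 = 0: r = r^2 mod 23 = 13^2 = 8
  bit 3 = 0: r = r^2 mod 23 = 8^2 = 18
  bit 4 = 0: r = r^2 mod 23 = 18^2 = 2
  -> s = B^a = 2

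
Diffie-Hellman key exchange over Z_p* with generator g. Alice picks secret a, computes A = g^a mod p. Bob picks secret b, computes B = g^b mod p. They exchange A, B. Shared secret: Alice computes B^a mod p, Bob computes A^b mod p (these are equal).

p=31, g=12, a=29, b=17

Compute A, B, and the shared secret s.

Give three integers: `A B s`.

A = 12^29 mod 31  (bits of 29 = 11101)
  bit 0 = 1: r = r^2 * 12 mod 31 = 1^2 * 12 = 1*12 = 12
  bit 1 = 1: r = r^2 * 12 mod 31 = 12^2 * 12 = 20*12 = 23
  bit 2 = 1: r = r^2 * 12 mod 31 = 23^2 * 12 = 2*12 = 24
  bit 3 = 0: r = r^2 mod 31 = 24^2 = 18
  bit 4 = 1: r = r^2 * 12 mod 31 = 18^2 * 12 = 14*12 = 13
  -> A = 13
B = 12^17 mod 31  (bits of 17 = 10001)
  bit 0 = 1: r = r^2 * 12 mod 31 = 1^2 * 12 = 1*12 = 12
  bit 1 = 0: r = r^2 mod 31 = 12^2 = 20
  bit 2 = 0: r = r^2 mod 31 = 20^2 = 28
  bit 3 = 0: r = r^2 mod 31 = 28^2 = 9
  bit 4 = 1: r = r^2 * 12 mod 31 = 9^2 * 12 = 19*12 = 11
  -> B = 11
s = B^a = 11^29 mod 31  (bits of 29 = 11101)
  bit 0 = 1: r = r^2 * 11 mod 31 = 1^2 * 11 = 1*11 = 11
  bit 1 = 1: r = r^2 * 11 mod 31 = 11^2 * 11 = 28*11 = 29
  bit 2 = 1: r = r^2 * 11 mod 31 = 29^2 * 11 = 4*11 = 13
  bit 3 = 0: r = r^2 mod 31 = 13^2 = 14
  bit 4 = 1: r = r^2 * 11 mod 31 = 14^2 * 11 = 10*11 = 17
  -> s = B^a = 17

Answer: 13 11 17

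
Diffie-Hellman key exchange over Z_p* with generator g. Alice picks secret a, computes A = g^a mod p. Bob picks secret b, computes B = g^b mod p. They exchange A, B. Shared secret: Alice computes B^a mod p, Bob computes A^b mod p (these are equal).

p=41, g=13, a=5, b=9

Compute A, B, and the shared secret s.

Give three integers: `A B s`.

Answer: 38 7 38

Derivation:
A = 13^5 mod 41  (bits of 5 = 101)
  bit 0 = 1: r = r^2 * 13 mod 41 = 1^2 * 13 = 1*13 = 13
  bit 1 = 0: r = r^2 mod 41 = 13^2 = 5
  bit 2 = 1: r = r^2 * 13 mod 41 = 5^2 * 13 = 25*13 = 38
  -> A = 38
B = 13^9 mod 41  (bits of 9 = 1001)
  bit 0 = 1: r = r^2 * 13 mod 41 = 1^2 * 13 = 1*13 = 13
  bit 1 = 0: r = r^2 mod 41 = 13^2 = 5
  bit 2 = 0: r = r^2 mod 41 = 5^2 = 25
  bit 3 = 1: r = r^2 * 13 mod 41 = 25^2 * 13 = 10*13 = 7
  -> B = 7
s = B^a = 7^5 mod 41  (bits of 5 = 101)
  bit 0 = 1: r = r^2 * 7 mod 41 = 1^2 * 7 = 1*7 = 7
  bit 1 = 0: r = r^2 mod 41 = 7^2 = 8
  bit 2 = 1: r = r^2 * 7 mod 41 = 8^2 * 7 = 23*7 = 38
  -> s = B^a = 38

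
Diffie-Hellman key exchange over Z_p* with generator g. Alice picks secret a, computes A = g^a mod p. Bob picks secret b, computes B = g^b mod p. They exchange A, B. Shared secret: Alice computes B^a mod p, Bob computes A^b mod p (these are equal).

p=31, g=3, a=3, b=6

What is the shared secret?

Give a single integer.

A = 3^3 mod 31  (bits of 3 = 11)
  bit 0 = 1: r = r^2 * 3 mod 31 = 1^2 * 3 = 1*3 = 3
  bit 1 = 1: r = r^2 * 3 mod 31 = 3^2 * 3 = 9*3 = 27
  -> A = 27
B = 3^6 mod 31  (bits of 6 = 110)
  bit 0 = 1: r = r^2 * 3 mod 31 = 1^2 * 3 = 1*3 = 3
  bit 1 = 1: r = r^2 * 3 mod 31 = 3^2 * 3 = 9*3 = 27
  bit 2 = 0: r = r^2 mod 31 = 27^2 = 16
  -> B = 16
s = B^a = 16^3 mod 31  (bits of 3 = 11)
  bit 0 = 1: r = r^2 * 16 mod 31 = 1^2 * 16 = 1*16 = 16
  bit 1 = 1: r = r^2 * 16 mod 31 = 16^2 * 16 = 8*16 = 4
  -> s = B^a = 4

Answer: 4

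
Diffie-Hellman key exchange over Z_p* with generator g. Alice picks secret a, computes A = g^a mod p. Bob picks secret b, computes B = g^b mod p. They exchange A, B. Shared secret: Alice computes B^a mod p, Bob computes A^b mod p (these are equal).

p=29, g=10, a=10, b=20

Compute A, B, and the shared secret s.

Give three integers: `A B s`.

A = 10^10 mod 29  (bits of 10 = 1010)
  bit 0 = 1: r = r^2 * 10 mod 29 = 1^2 * 10 = 1*10 = 10
  bit 1 = 0: r = r^2 mod 29 = 10^2 = 13
  bit 2 = 1: r = r^2 * 10 mod 29 = 13^2 * 10 = 24*10 = 8
  bit 3 = 0: r = r^2 mod 29 = 8^2 = 6
  -> A = 6
B = 10^20 mod 29  (bits of 20 = 10100)
  bit 0 = 1: r = r^2 * 10 mod 29 = 1^2 * 10 = 1*10 = 10
  bit 1 = 0: r = r^2 mod 29 = 10^2 = 13
  bit 2 = 1: r = r^2 * 10 mod 29 = 13^2 * 10 = 24*10 = 8
  bit 3 = 0: r = r^2 mod 29 = 8^2 = 6
  bit 4 = 0: r = r^2 mod 29 = 6^2 = 7
  -> B = 7
s = B^a = 7^10 mod 29  (bits of 10 = 1010)
  bit 0 = 1: r = r^2 * 7 mod 29 = 1^2 * 7 = 1*7 = 7
  bit 1 = 0: r = r^2 mod 29 = 7^2 = 20
  bit 2 = 1: r = r^2 * 7 mod 29 = 20^2 * 7 = 23*7 = 16
  bit 3 = 0: r = r^2 mod 29 = 16^2 = 24
  -> s = B^a = 24

Answer: 6 7 24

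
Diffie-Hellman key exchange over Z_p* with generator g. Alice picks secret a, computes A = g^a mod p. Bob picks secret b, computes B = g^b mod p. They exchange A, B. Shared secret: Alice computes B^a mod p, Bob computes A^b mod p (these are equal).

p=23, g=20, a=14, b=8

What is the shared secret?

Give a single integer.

Answer: 9

Derivation:
A = 20^14 mod 23  (bits of 14 = 1110)
  bit 0 = 1: r = r^2 * 20 mod 23 = 1^2 * 20 = 1*20 = 20
  bit 1 = 1: r = r^2 * 20 mod 23 = 20^2 * 20 = 9*20 = 19
  bit 2 = 1: r = r^2 * 20 mod 23 = 19^2 * 20 = 16*20 = 21
  bit 3 = 0: r = r^2 mod 23 = 21^2 = 4
  -> A = 4
B = 20^8 mod 23  (bits of 8 = 1000)
  bit 0 = 1: r = r^2 * 20 mod 23 = 1^2 * 20 = 1*20 = 20
  bit 1 = 0: r = r^2 mod 23 = 20^2 = 9
  bit 2 = 0: r = r^2 mod 23 = 9^2 = 12
  bit 3 = 0: r = r^2 mod 23 = 12^2 = 6
  -> B = 6
s = B^a = 6^14 mod 23  (bits of 14 = 1110)
  bit 0 = 1: r = r^2 * 6 mod 23 = 1^2 * 6 = 1*6 = 6
  bit 1 = 1: r = r^2 * 6 mod 23 = 6^2 * 6 = 13*6 = 9
  bit 2 = 1: r = r^2 * 6 mod 23 = 9^2 * 6 = 12*6 = 3
  bit 3 = 0: r = r^2 mod 23 = 3^2 = 9
  -> s = B^a = 9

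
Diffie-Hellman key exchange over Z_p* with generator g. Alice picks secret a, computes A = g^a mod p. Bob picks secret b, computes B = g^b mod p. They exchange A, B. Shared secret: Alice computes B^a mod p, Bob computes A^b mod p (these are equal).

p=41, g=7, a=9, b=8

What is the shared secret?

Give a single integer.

A = 7^9 mod 41  (bits of 9 = 1001)
  bit 0 = 1: r = r^2 * 7 mod 41 = 1^2 * 7 = 1*7 = 7
  bit 1 = 0: r = r^2 mod 41 = 7^2 = 8
  bit 2 = 0: r = r^2 mod 41 = 8^2 = 23
  bit 3 = 1: r = r^2 * 7 mod 41 = 23^2 * 7 = 37*7 = 13
  -> A = 13
B = 7^8 mod 41  (bits of 8 = 1000)
  bit 0 = 1: r = r^2 * 7 mod 41 = 1^2 * 7 = 1*7 = 7
  bit 1 = 0: r = r^2 mod 41 = 7^2 = 8
  bit 2 = 0: r = r^2 mod 41 = 8^2 = 23
  bit 3 = 0: r = r^2 mod 41 = 23^2 = 37
  -> B = 37
s = B^a = 37^9 mod 41  (bits of 9 = 1001)
  bit 0 = 1: r = r^2 * 37 mod 41 = 1^2 * 37 = 1*37 = 37
  bit 1 = 0: r = r^2 mod 41 = 37^2 = 16
  bit 2 = 0: r = r^2 mod 41 = 16^2 = 10
  bit 3 = 1: r = r^2 * 37 mod 41 = 10^2 * 37 = 18*37 = 10
  -> s = B^a = 10

Answer: 10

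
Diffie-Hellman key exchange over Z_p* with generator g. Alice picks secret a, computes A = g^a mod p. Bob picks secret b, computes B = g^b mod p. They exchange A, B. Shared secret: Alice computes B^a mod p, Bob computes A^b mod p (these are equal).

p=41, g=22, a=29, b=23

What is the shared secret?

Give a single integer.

A = 22^29 mod 41  (bits of 29 = 11101)
  bit 0 = 1: r = r^2 * 22 mod 41 = 1^2 * 22 = 1*22 = 22
  bit 1 = 1: r = r^2 * 22 mod 41 = 22^2 * 22 = 33*22 = 29
  bit 2 = 1: r = r^2 * 22 mod 41 = 29^2 * 22 = 21*22 = 11
  bit 3 = 0: r = r^2 mod 41 = 11^2 = 39
  bit 4 = 1: r = r^2 * 22 mod 41 = 39^2 * 22 = 4*22 = 6
  -> A = 6
B = 22^23 mod 41  (bits of 23 = 10111)
  bit 0 = 1: r = r^2 * 22 mod 41 = 1^2 * 22 = 1*22 = 22
  bit 1 = 0: r = r^2 mod 41 = 22^2 = 33
  bit 2 = 1: r = r^2 * 22 mod 41 = 33^2 * 22 = 23*22 = 14
  bit 3 = 1: r = r^2 * 22 mod 41 = 14^2 * 22 = 32*22 = 7
  bit 4 = 1: r = r^2 * 22 mod 41 = 7^2 * 22 = 8*22 = 12
  -> B = 12
s = B^a = 12^29 mod 41  (bits of 29 = 11101)
  bit 0 = 1: r = r^2 * 12 mod 41 = 1^2 * 12 = 1*12 = 12
  bit 1 = 1: r = r^2 * 12 mod 41 = 12^2 * 12 = 21*12 = 6
  bit 2 = 1: r = r^2 * 12 mod 41 = 6^2 * 12 = 36*12 = 22
  bit 3 = 0: r = r^2 mod 41 = 22^2 = 33
  bit 4 = 1: r = r^2 * 12 mod 41 = 33^2 * 12 = 23*12 = 30
  -> s = B^a = 30

Answer: 30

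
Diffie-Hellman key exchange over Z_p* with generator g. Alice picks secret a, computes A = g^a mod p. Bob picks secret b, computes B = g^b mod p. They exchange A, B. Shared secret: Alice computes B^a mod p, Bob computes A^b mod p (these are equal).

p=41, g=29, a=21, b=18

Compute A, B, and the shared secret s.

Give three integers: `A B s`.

Answer: 12 39 39

Derivation:
A = 29^21 mod 41  (bits of 21 = 10101)
  bit 0 = 1: r = r^2 * 29 mod 41 = 1^2 * 29 = 1*29 = 29
  bit 1 = 0: r = r^2 mod 41 = 29^2 = 21
  bit 2 = 1: r = r^2 * 29 mod 41 = 21^2 * 29 = 31*29 = 38
  bit 3 = 0: r = r^2 mod 41 = 38^2 = 9
  bit 4 = 1: r = r^2 * 29 mod 41 = 9^2 * 29 = 40*29 = 12
  -> A = 12
B = 29^18 mod 41  (bits of 18 = 10010)
  bit 0 = 1: r = r^2 * 29 mod 41 = 1^2 * 29 = 1*29 = 29
  bit 1 = 0: r = r^2 mod 41 = 29^2 = 21
  bit 2 = 0: r = r^2 mod 41 = 21^2 = 31
  bit 3 = 1: r = r^2 * 29 mod 41 = 31^2 * 29 = 18*29 = 30
  bit 4 = 0: r = r^2 mod 41 = 30^2 = 39
  -> B = 39
s = B^a = 39^21 mod 41  (bits of 21 = 10101)
  bit 0 = 1: r = r^2 * 39 mod 41 = 1^2 * 39 = 1*39 = 39
  bit 1 = 0: r = r^2 mod 41 = 39^2 = 4
  bit 2 = 1: r = r^2 * 39 mod 41 = 4^2 * 39 = 16*39 = 9
  bit 3 = 0: r = r^2 mod 41 = 9^2 = 40
  bit 4 = 1: r = r^2 * 39 mod 41 = 40^2 * 39 = 1*39 = 39
  -> s = B^a = 39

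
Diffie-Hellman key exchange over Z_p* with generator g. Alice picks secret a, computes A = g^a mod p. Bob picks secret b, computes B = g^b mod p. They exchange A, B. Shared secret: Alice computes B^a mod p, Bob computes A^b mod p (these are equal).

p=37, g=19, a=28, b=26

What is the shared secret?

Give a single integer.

Answer: 12

Derivation:
A = 19^28 mod 37  (bits of 28 = 11100)
  bit 0 = 1: r = r^2 * 19 mod 37 = 1^2 * 19 = 1*19 = 19
  bit 1 = 1: r = r^2 * 19 mod 37 = 19^2 * 19 = 28*19 = 14
  bit 2 = 1: r = r^2 * 19 mod 37 = 14^2 * 19 = 11*19 = 24
  bit 3 = 0: r = r^2 mod 37 = 24^2 = 21
  bit 4 = 0: r = r^2 mod 37 = 21^2 = 34
  -> A = 34
B = 19^26 mod 37  (bits of 26 = 11010)
  bit 0 = 1: r = r^2 * 19 mod 37 = 1^2 * 19 = 1*19 = 19
  bit 1 = 1: r = r^2 * 19 mod 37 = 19^2 * 19 = 28*19 = 14
  bit 2 = 0: r = r^2 mod 37 = 14^2 = 11
  bit 3 = 1: r = r^2 * 19 mod 37 = 11^2 * 19 = 10*19 = 5
  bit 4 = 0: r = r^2 mod 37 = 5^2 = 25
  -> B = 25
s = B^a = 25^28 mod 37  (bits of 28 = 11100)
  bit 0 = 1: r = r^2 * 25 mod 37 = 1^2 * 25 = 1*25 = 25
  bit 1 = 1: r = r^2 * 25 mod 37 = 25^2 * 25 = 33*25 = 11
  bit 2 = 1: r = r^2 * 25 mod 37 = 11^2 * 25 = 10*25 = 28
  bit 3 = 0: r = r^2 mod 37 = 28^2 = 7
  bit 4 = 0: r = r^2 mod 37 = 7^2 = 12
  -> s = B^a = 12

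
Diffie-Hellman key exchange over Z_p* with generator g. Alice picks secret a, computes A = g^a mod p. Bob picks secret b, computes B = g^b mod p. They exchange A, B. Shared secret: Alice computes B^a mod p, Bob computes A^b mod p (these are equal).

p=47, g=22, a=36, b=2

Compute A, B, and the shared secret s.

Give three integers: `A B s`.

Answer: 16 14 21

Derivation:
A = 22^36 mod 47  (bits of 36 = 100100)
  bit 0 = 1: r = r^2 * 22 mod 47 = 1^2 * 22 = 1*22 = 22
  bit 1 = 0: r = r^2 mod 47 = 22^2 = 14
  bit 2 = 0: r = r^2 mod 47 = 14^2 = 8
  bit 3 = 1: r = r^2 * 22 mod 47 = 8^2 * 22 = 17*22 = 45
  bit 4 = 0: r = r^2 mod 47 = 45^2 = 4
  bit 5 = 0: r = r^2 mod 47 = 4^2 = 16
  -> A = 16
B = 22^2 mod 47  (bits of 2 = 10)
  bit 0 = 1: r = r^2 * 22 mod 47 = 1^2 * 22 = 1*22 = 22
  bit 1 = 0: r = r^2 mod 47 = 22^2 = 14
  -> B = 14
s = B^a = 14^36 mod 47  (bits of 36 = 100100)
  bit 0 = 1: r = r^2 * 14 mod 47 = 1^2 * 14 = 1*14 = 14
  bit 1 = 0: r = r^2 mod 47 = 14^2 = 8
  bit 2 = 0: r = r^2 mod 47 = 8^2 = 17
  bit 3 = 1: r = r^2 * 14 mod 47 = 17^2 * 14 = 7*14 = 4
  bit 4 = 0: r = r^2 mod 47 = 4^2 = 16
  bit 5 = 0: r = r^2 mod 47 = 16^2 = 21
  -> s = B^a = 21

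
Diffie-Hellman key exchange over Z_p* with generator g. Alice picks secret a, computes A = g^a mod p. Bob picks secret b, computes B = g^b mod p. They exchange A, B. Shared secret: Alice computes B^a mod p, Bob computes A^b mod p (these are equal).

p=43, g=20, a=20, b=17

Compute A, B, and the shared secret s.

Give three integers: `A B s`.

Answer: 15 29 40

Derivation:
A = 20^20 mod 43  (bits of 20 = 10100)
  bit 0 = 1: r = r^2 * 20 mod 43 = 1^2 * 20 = 1*20 = 20
  bit 1 = 0: r = r^2 mod 43 = 20^2 = 13
  bit 2 = 1: r = r^2 * 20 mod 43 = 13^2 * 20 = 40*20 = 26
  bit 3 = 0: r = r^2 mod 43 = 26^2 = 31
  bit 4 = 0: r = r^2 mod 43 = 31^2 = 15
  -> A = 15
B = 20^17 mod 43  (bits of 17 = 10001)
  bit 0 = 1: r = r^2 * 20 mod 43 = 1^2 * 20 = 1*20 = 20
  bit 1 = 0: r = r^2 mod 43 = 20^2 = 13
  bit 2 = 0: r = r^2 mod 43 = 13^2 = 40
  bit 3 = 0: r = r^2 mod 43 = 40^2 = 9
  bit 4 = 1: r = r^2 * 20 mod 43 = 9^2 * 20 = 38*20 = 29
  -> B = 29
s = B^a = 29^20 mod 43  (bits of 20 = 10100)
  bit 0 = 1: r = r^2 * 29 mod 43 = 1^2 * 29 = 1*29 = 29
  bit 1 = 0: r = r^2 mod 43 = 29^2 = 24
  bit 2 = 1: r = r^2 * 29 mod 43 = 24^2 * 29 = 17*29 = 20
  bit 3 = 0: r = r^2 mod 43 = 20^2 = 13
  bit 4 = 0: r = r^2 mod 43 = 13^2 = 40
  -> s = B^a = 40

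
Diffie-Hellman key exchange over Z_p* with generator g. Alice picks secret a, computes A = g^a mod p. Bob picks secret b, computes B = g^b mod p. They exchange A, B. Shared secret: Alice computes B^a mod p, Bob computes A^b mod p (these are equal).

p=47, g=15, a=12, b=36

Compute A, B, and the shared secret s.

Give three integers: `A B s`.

Answer: 28 3 12

Derivation:
A = 15^12 mod 47  (bits of 12 = 1100)
  bit 0 = 1: r = r^2 * 15 mod 47 = 1^2 * 15 = 1*15 = 15
  bit 1 = 1: r = r^2 * 15 mod 47 = 15^2 * 15 = 37*15 = 38
  bit 2 = 0: r = r^2 mod 47 = 38^2 = 34
  bit 3 = 0: r = r^2 mod 47 = 34^2 = 28
  -> A = 28
B = 15^36 mod 47  (bits of 36 = 100100)
  bit 0 = 1: r = r^2 * 15 mod 47 = 1^2 * 15 = 1*15 = 15
  bit 1 = 0: r = r^2 mod 47 = 15^2 = 37
  bit 2 = 0: r = r^2 mod 47 = 37^2 = 6
  bit 3 = 1: r = r^2 * 15 mod 47 = 6^2 * 15 = 36*15 = 23
  bit 4 = 0: r = r^2 mod 47 = 23^2 = 12
  bit 5 = 0: r = r^2 mod 47 = 12^2 = 3
  -> B = 3
s = B^a = 3^12 mod 47  (bits of 12 = 1100)
  bit 0 = 1: r = r^2 * 3 mod 47 = 1^2 * 3 = 1*3 = 3
  bit 1 = 1: r = r^2 * 3 mod 47 = 3^2 * 3 = 9*3 = 27
  bit 2 = 0: r = r^2 mod 47 = 27^2 = 24
  bit 3 = 0: r = r^2 mod 47 = 24^2 = 12
  -> s = B^a = 12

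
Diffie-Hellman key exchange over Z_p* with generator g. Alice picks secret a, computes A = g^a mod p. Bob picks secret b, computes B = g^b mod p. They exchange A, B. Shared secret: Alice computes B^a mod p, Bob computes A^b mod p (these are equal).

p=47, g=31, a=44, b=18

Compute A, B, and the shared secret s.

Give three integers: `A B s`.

Answer: 9 8 36

Derivation:
A = 31^44 mod 47  (bits of 44 = 101100)
  bit 0 = 1: r = r^2 * 31 mod 47 = 1^2 * 31 = 1*31 = 31
  bit 1 = 0: r = r^2 mod 47 = 31^2 = 21
  bit 2 = 1: r = r^2 * 31 mod 47 = 21^2 * 31 = 18*31 = 41
  bit 3 = 1: r = r^2 * 31 mod 47 = 41^2 * 31 = 36*31 = 35
  bit 4 = 0: r = r^2 mod 47 = 35^2 = 3
  bit 5 = 0: r = r^2 mod 47 = 3^2 = 9
  -> A = 9
B = 31^18 mod 47  (bits of 18 = 10010)
  bit 0 = 1: r = r^2 * 31 mod 47 = 1^2 * 31 = 1*31 = 31
  bit 1 = 0: r = r^2 mod 47 = 31^2 = 21
  bit 2 = 0: r = r^2 mod 47 = 21^2 = 18
  bit 3 = 1: r = r^2 * 31 mod 47 = 18^2 * 31 = 42*31 = 33
  bit 4 = 0: r = r^2 mod 47 = 33^2 = 8
  -> B = 8
s = B^a = 8^44 mod 47  (bits of 44 = 101100)
  bit 0 = 1: r = r^2 * 8 mod 47 = 1^2 * 8 = 1*8 = 8
  bit 1 = 0: r = r^2 mod 47 = 8^2 = 17
  bit 2 = 1: r = r^2 * 8 mod 47 = 17^2 * 8 = 7*8 = 9
  bit 3 = 1: r = r^2 * 8 mod 47 = 9^2 * 8 = 34*8 = 37
  bit 4 = 0: r = r^2 mod 47 = 37^2 = 6
  bit 5 = 0: r = r^2 mod 47 = 6^2 = 36
  -> s = B^a = 36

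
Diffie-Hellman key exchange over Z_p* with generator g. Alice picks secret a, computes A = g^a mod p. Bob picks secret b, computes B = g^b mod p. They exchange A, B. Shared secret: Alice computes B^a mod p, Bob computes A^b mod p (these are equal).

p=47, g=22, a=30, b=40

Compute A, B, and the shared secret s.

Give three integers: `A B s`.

A = 22^30 mod 47  (bits of 30 = 11110)
  bit 0 = 1: r = r^2 * 22 mod 47 = 1^2 * 22 = 1*22 = 22
  bit 1 = 1: r = r^2 * 22 mod 47 = 22^2 * 22 = 14*22 = 26
  bit 2 = 1: r = r^2 * 22 mod 47 = 26^2 * 22 = 18*22 = 20
  bit 3 = 1: r = r^2 * 22 mod 47 = 20^2 * 22 = 24*22 = 11
  bit 4 = 0: r = r^2 mod 47 = 11^2 = 27
  -> A = 27
B = 22^40 mod 47  (bits of 40 = 101000)
  bit 0 = 1: r = r^2 * 22 mod 47 = 1^2 * 22 = 1*22 = 22
  bit 1 = 0: r = r^2 mod 47 = 22^2 = 14
  bit 2 = 1: r = r^2 * 22 mod 47 = 14^2 * 22 = 8*22 = 35
  bit 3 = 0: r = r^2 mod 47 = 35^2 = 3
  bit 4 = 0: r = r^2 mod 47 = 3^2 = 9
  bit 5 = 0: r = r^2 mod 47 = 9^2 = 34
  -> B = 34
s = B^a = 34^30 mod 47  (bits of 30 = 11110)
  bit 0 = 1: r = r^2 * 34 mod 47 = 1^2 * 34 = 1*34 = 34
  bit 1 = 1: r = r^2 * 34 mod 47 = 34^2 * 34 = 28*34 = 12
  bit 2 = 1: r = r^2 * 34 mod 47 = 12^2 * 34 = 3*34 = 8
  bit 3 = 1: r = r^2 * 34 mod 47 = 8^2 * 34 = 17*34 = 14
  bit 4 = 0: r = r^2 mod 47 = 14^2 = 8
  -> s = B^a = 8

Answer: 27 34 8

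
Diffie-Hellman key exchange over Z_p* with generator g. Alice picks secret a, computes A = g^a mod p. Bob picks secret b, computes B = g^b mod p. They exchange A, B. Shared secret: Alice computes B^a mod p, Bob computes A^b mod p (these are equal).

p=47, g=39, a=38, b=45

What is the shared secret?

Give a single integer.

A = 39^38 mod 47  (bits of 38 = 100110)
  bit 0 = 1: r = r^2 * 39 mod 47 = 1^2 * 39 = 1*39 = 39
  bit 1 = 0: r = r^2 mod 47 = 39^2 = 17
  bit 2 = 0: r = r^2 mod 47 = 17^2 = 7
  bit 3 = 1: r = r^2 * 39 mod 47 = 7^2 * 39 = 2*39 = 31
  bit 4 = 1: r = r^2 * 39 mod 47 = 31^2 * 39 = 21*39 = 20
  bit 5 = 0: r = r^2 mod 47 = 20^2 = 24
  -> A = 24
B = 39^45 mod 47  (bits of 45 = 101101)
  bit 0 = 1: r = r^2 * 39 mod 47 = 1^2 * 39 = 1*39 = 39
  bit 1 = 0: r = r^2 mod 47 = 39^2 = 17
  bit 2 = 1: r = r^2 * 39 mod 47 = 17^2 * 39 = 7*39 = 38
  bit 3 = 1: r = r^2 * 39 mod 47 = 38^2 * 39 = 34*39 = 10
  bit 4 = 0: r = r^2 mod 47 = 10^2 = 6
  bit 5 = 1: r = r^2 * 39 mod 47 = 6^2 * 39 = 36*39 = 41
  -> B = 41
s = B^a = 41^38 mod 47  (bits of 38 = 100110)
  bit 0 = 1: r = r^2 * 41 mod 47 = 1^2 * 41 = 1*41 = 41
  bit 1 = 0: r = r^2 mod 47 = 41^2 = 36
  bit 2 = 0: r = r^2 mod 47 = 36^2 = 27
  bit 3 = 1: r = r^2 * 41 mod 47 = 27^2 * 41 = 24*41 = 44
  bit 4 = 1: r = r^2 * 41 mod 47 = 44^2 * 41 = 9*41 = 40
  bit 5 = 0: r = r^2 mod 47 = 40^2 = 2
  -> s = B^a = 2

Answer: 2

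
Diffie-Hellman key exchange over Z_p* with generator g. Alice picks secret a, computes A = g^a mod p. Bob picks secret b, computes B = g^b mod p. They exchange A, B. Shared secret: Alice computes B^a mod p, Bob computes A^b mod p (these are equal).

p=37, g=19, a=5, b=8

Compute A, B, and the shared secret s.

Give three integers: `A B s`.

Answer: 22 12 7

Derivation:
A = 19^5 mod 37  (bits of 5 = 101)
  bit 0 = 1: r = r^2 * 19 mod 37 = 1^2 * 19 = 1*19 = 19
  bit 1 = 0: r = r^2 mod 37 = 19^2 = 28
  bit 2 = 1: r = r^2 * 19 mod 37 = 28^2 * 19 = 7*19 = 22
  -> A = 22
B = 19^8 mod 37  (bits of 8 = 1000)
  bit 0 = 1: r = r^2 * 19 mod 37 = 1^2 * 19 = 1*19 = 19
  bit 1 = 0: r = r^2 mod 37 = 19^2 = 28
  bit 2 = 0: r = r^2 mod 37 = 28^2 = 7
  bit 3 = 0: r = r^2 mod 37 = 7^2 = 12
  -> B = 12
s = B^a = 12^5 mod 37  (bits of 5 = 101)
  bit 0 = 1: r = r^2 * 12 mod 37 = 1^2 * 12 = 1*12 = 12
  bit 1 = 0: r = r^2 mod 37 = 12^2 = 33
  bit 2 = 1: r = r^2 * 12 mod 37 = 33^2 * 12 = 16*12 = 7
  -> s = B^a = 7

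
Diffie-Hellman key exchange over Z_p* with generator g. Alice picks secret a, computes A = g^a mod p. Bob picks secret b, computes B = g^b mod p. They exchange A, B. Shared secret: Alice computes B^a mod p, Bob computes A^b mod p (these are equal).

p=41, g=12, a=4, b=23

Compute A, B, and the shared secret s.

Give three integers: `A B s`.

Answer: 31 35 25

Derivation:
A = 12^4 mod 41  (bits of 4 = 100)
  bit 0 = 1: r = r^2 * 12 mod 41 = 1^2 * 12 = 1*12 = 12
  bit 1 = 0: r = r^2 mod 41 = 12^2 = 21
  bit 2 = 0: r = r^2 mod 41 = 21^2 = 31
  -> A = 31
B = 12^23 mod 41  (bits of 23 = 10111)
  bit 0 = 1: r = r^2 * 12 mod 41 = 1^2 * 12 = 1*12 = 12
  bit 1 = 0: r = r^2 mod 41 = 12^2 = 21
  bit 2 = 1: r = r^2 * 12 mod 41 = 21^2 * 12 = 31*12 = 3
  bit 3 = 1: r = r^2 * 12 mod 41 = 3^2 * 12 = 9*12 = 26
  bit 4 = 1: r = r^2 * 12 mod 41 = 26^2 * 12 = 20*12 = 35
  -> B = 35
s = B^a = 35^4 mod 41  (bits of 4 = 100)
  bit 0 = 1: r = r^2 * 35 mod 41 = 1^2 * 35 = 1*35 = 35
  bit 1 = 0: r = r^2 mod 41 = 35^2 = 36
  bit 2 = 0: r = r^2 mod 41 = 36^2 = 25
  -> s = B^a = 25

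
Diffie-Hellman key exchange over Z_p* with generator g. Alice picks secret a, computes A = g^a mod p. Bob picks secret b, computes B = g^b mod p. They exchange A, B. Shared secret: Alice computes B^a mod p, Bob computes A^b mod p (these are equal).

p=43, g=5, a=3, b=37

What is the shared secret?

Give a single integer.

Answer: 27

Derivation:
A = 5^3 mod 43  (bits of 3 = 11)
  bit 0 = 1: r = r^2 * 5 mod 43 = 1^2 * 5 = 1*5 = 5
  bit 1 = 1: r = r^2 * 5 mod 43 = 5^2 * 5 = 25*5 = 39
  -> A = 39
B = 5^37 mod 43  (bits of 37 = 100101)
  bit 0 = 1: r = r^2 * 5 mod 43 = 1^2 * 5 = 1*5 = 5
  bit 1 = 0: r = r^2 mod 43 = 5^2 = 25
  bit 2 = 0: r = r^2 mod 43 = 25^2 = 23
  bit 3 = 1: r = r^2 * 5 mod 43 = 23^2 * 5 = 13*5 = 22
  bit 4 = 0: r = r^2 mod 43 = 22^2 = 11
  bit 5 = 1: r = r^2 * 5 mod 43 = 11^2 * 5 = 35*5 = 3
  -> B = 3
s = B^a = 3^3 mod 43  (bits of 3 = 11)
  bit 0 = 1: r = r^2 * 3 mod 43 = 1^2 * 3 = 1*3 = 3
  bit 1 = 1: r = r^2 * 3 mod 43 = 3^2 * 3 = 9*3 = 27
  -> s = B^a = 27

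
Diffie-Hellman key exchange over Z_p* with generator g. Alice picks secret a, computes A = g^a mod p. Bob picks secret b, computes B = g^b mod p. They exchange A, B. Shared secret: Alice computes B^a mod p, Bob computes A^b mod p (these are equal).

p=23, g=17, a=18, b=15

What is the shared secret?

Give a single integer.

Answer: 12

Derivation:
A = 17^18 mod 23  (bits of 18 = 10010)
  bit 0 = 1: r = r^2 * 17 mod 23 = 1^2 * 17 = 1*17 = 17
  bit 1 = 0: r = r^2 mod 23 = 17^2 = 13
  bit 2 = 0: r = r^2 mod 23 = 13^2 = 8
  bit 3 = 1: r = r^2 * 17 mod 23 = 8^2 * 17 = 18*17 = 7
  bit 4 = 0: r = r^2 mod 23 = 7^2 = 3
  -> A = 3
B = 17^15 mod 23  (bits of 15 = 1111)
  bit 0 = 1: r = r^2 * 17 mod 23 = 1^2 * 17 = 1*17 = 17
  bit 1 = 1: r = r^2 * 17 mod 23 = 17^2 * 17 = 13*17 = 14
  bit 2 = 1: r = r^2 * 17 mod 23 = 14^2 * 17 = 12*17 = 20
  bit 3 = 1: r = r^2 * 17 mod 23 = 20^2 * 17 = 9*17 = 15
  -> B = 15
s = B^a = 15^18 mod 23  (bits of 18 = 10010)
  bit 0 = 1: r = r^2 * 15 mod 23 = 1^2 * 15 = 1*15 = 15
  bit 1 = 0: r = r^2 mod 23 = 15^2 = 18
  bit 2 = 0: r = r^2 mod 23 = 18^2 = 2
  bit 3 = 1: r = r^2 * 15 mod 23 = 2^2 * 15 = 4*15 = 14
  bit 4 = 0: r = r^2 mod 23 = 14^2 = 12
  -> s = B^a = 12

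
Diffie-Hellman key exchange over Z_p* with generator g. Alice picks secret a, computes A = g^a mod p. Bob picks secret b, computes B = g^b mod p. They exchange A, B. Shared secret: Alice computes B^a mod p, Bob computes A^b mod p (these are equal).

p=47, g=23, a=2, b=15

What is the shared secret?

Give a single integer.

Answer: 18

Derivation:
A = 23^2 mod 47  (bits of 2 = 10)
  bit 0 = 1: r = r^2 * 23 mod 47 = 1^2 * 23 = 1*23 = 23
  bit 1 = 0: r = r^2 mod 47 = 23^2 = 12
  -> A = 12
B = 23^15 mod 47  (bits of 15 = 1111)
  bit 0 = 1: r = r^2 * 23 mod 47 = 1^2 * 23 = 1*23 = 23
  bit 1 = 1: r = r^2 * 23 mod 47 = 23^2 * 23 = 12*23 = 41
  bit 2 = 1: r = r^2 * 23 mod 47 = 41^2 * 23 = 36*23 = 29
  bit 3 = 1: r = r^2 * 23 mod 47 = 29^2 * 23 = 42*23 = 26
  -> B = 26
s = B^a = 26^2 mod 47  (bits of 2 = 10)
  bit 0 = 1: r = r^2 * 26 mod 47 = 1^2 * 26 = 1*26 = 26
  bit 1 = 0: r = r^2 mod 47 = 26^2 = 18
  -> s = B^a = 18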